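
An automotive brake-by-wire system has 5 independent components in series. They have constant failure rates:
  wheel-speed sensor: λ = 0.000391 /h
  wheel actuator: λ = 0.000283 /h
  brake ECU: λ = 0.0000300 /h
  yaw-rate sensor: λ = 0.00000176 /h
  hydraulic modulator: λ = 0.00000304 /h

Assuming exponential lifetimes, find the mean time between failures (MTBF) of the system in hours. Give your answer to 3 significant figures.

Series of exponential components: λ_sys = Σ λ_i
λ_sys = 0.000391 + 0.000283 + 0.0000300 + 0.00000176 + 0.00000304 = 7.0880e-04 /h
MTBF = 1 / λ_sys = 1410 h

1410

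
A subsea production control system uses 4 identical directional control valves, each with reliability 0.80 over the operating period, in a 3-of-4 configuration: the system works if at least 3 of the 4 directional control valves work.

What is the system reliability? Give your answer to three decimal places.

0.819

R = Σ_{i=3}^{4} C(4,i) p^i (1−p)^{4−i} with p = 0.80
C(4,3)·0.80^3·0.20^1 = 0.40960
C(4,4)·0.80^4·0.20^0 = 0.40960
Sum = 0.819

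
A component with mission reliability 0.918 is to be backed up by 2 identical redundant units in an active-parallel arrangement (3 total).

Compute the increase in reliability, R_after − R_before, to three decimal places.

R_before = 0.918
R_after = 1 − (1 − 0.918)^3 = 0.999
ΔR = 0.999 − 0.918 = 0.081

0.081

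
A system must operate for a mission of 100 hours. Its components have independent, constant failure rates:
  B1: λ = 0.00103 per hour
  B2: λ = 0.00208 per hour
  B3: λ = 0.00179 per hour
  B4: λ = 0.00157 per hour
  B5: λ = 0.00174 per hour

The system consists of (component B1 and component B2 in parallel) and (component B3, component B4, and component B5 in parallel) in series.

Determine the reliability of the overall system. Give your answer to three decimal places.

R(B1) = exp(−0.00103 × 100) = 0.90213
R(B2) = exp(−0.00208 × 100) = 0.81221
R(B3) = exp(−0.00179 × 100) = 0.83611
R(B4) = exp(−0.00157 × 100) = 0.85470
R(B5) = exp(−0.00174 × 100) = 0.84030
Parallel (B1 and B2): 1 − (1 − 0.90213)(1 − 0.81221) = 0.98162
Parallel (B3, B4, and B5): 1 − (1 − 0.83611)(1 − 0.85470)(1 − 0.84030) = 0.99620
Series ([0.98162] and [0.99620]): 0.98162 × 0.99620 = 0.978

0.978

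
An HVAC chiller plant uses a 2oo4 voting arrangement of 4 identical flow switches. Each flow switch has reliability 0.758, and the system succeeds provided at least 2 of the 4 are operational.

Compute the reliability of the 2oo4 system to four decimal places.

R = Σ_{i=2}^{4} C(4,i) p^i (1−p)^{4−i} with p = 0.758
C(4,2)·0.758^2·0.242^2 = 0.201893
C(4,3)·0.758^3·0.242^1 = 0.421583
C(4,4)·0.758^4·0.242^0 = 0.330124
Sum = 0.9536

0.9536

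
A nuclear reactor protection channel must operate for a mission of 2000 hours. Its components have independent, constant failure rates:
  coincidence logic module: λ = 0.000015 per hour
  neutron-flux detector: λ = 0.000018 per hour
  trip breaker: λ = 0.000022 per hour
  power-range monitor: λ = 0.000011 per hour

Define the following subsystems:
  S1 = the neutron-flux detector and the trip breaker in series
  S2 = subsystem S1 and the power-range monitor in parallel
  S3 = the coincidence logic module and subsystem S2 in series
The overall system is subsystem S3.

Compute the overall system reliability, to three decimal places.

R(coincidence logic module) = exp(−0.000015 × 2000) = 0.97045
R(neutron-flux detector) = exp(−0.000018 × 2000) = 0.96464
R(trip breaker) = exp(−0.000022 × 2000) = 0.95695
R(power-range monitor) = exp(−0.000011 × 2000) = 0.97824
Series (neutron-flux detector and trip breaker): 0.96464 × 0.95695 = 0.92311
Parallel ([0.92311] and power-range monitor): 1 − (1 − 0.92311)(1 − 0.97824) = 0.99833
Series (coincidence logic module and [0.99833]): 0.97045 × 0.99833 = 0.969

0.969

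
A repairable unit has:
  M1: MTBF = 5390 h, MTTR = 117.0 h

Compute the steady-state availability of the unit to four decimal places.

A(M1) = MTBF/(MTBF+MTTR) = 5390/(5390+117.0) = 0.9788

0.9788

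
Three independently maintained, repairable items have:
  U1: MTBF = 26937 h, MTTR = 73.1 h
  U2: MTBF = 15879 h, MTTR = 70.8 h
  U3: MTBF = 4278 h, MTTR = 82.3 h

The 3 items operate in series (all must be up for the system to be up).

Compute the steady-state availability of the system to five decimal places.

A(U1) = MTBF/(MTBF+MTTR) = 26937/(26937+73.1) = 0.997294
A(U2) = MTBF/(MTBF+MTTR) = 15879/(15879+70.8) = 0.995561
A(U3) = MTBF/(MTBF+MTTR) = 4278/(4278+82.3) = 0.981125
Series availability: 0.997294 × 0.995561 × 0.981125 = 0.97413

0.97413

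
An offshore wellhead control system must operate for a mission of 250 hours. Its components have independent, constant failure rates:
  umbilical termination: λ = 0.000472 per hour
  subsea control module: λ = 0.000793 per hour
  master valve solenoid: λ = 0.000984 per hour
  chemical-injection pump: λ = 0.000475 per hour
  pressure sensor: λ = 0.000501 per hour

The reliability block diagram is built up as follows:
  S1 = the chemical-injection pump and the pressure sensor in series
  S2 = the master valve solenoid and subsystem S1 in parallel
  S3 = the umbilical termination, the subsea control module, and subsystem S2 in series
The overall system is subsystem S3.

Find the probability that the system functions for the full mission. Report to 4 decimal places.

R(umbilical termination) = exp(−0.000472 × 250) = 0.888696
R(subsea control module) = exp(−0.000793 × 250) = 0.820165
R(master valve solenoid) = exp(−0.000984 × 250) = 0.781922
R(chemical-injection pump) = exp(−0.000475 × 250) = 0.888030
R(pressure sensor) = exp(−0.000501 × 250) = 0.882276
Series (chemical-injection pump and pressure sensor): 0.888030 × 0.882276 = 0.783488
Parallel (master valve solenoid and [0.783488]): 1 − (1 − 0.781922)(1 − 0.783488) = 0.952783
Series (umbilical termination, subsea control module, and [0.952783]): 0.888696 × 0.820165 × 0.952783 = 0.6945

0.6945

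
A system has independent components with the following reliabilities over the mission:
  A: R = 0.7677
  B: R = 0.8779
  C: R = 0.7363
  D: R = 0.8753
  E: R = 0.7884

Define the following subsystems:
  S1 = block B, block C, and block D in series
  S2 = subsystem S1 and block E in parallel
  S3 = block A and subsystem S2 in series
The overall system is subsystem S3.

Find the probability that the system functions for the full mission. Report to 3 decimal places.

0.697

Series (B, C, and D): 0.87790 × 0.73630 × 0.87530 = 0.56579
Parallel ([0.56579] and E): 1 − (1 − 0.56579)(1 − 0.78840) = 0.90812
Series (A and [0.90812]): 0.76770 × 0.90812 = 0.697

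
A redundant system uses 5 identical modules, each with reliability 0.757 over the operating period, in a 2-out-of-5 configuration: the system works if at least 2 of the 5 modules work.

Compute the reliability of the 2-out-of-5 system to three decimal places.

R = Σ_{i=2}^{5} C(5,i) p^i (1−p)^{5−i} with p = 0.757
C(5,2)·0.757^2·0.243^3 = 0.08223
C(5,3)·0.757^3·0.243^2 = 0.25615
C(5,4)·0.757^4·0.243^1 = 0.39899
C(5,5)·0.757^5·0.243^0 = 0.24859
Sum = 0.986

0.986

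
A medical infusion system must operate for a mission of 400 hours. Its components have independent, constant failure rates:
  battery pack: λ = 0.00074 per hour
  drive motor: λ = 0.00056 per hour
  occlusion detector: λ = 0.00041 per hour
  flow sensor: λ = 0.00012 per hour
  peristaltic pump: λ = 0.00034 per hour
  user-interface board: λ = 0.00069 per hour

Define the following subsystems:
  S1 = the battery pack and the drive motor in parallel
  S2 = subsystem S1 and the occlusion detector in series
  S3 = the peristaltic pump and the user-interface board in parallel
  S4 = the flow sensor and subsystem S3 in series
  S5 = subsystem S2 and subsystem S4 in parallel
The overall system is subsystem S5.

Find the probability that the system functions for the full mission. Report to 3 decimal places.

R(battery pack) = exp(−0.00074 × 400) = 0.74379
R(drive motor) = exp(−0.00056 × 400) = 0.79932
R(occlusion detector) = exp(−0.00041 × 400) = 0.84874
R(flow sensor) = exp(−0.00012 × 400) = 0.95313
R(peristaltic pump) = exp(−0.00034 × 400) = 0.87284
R(user-interface board) = exp(−0.00069 × 400) = 0.75881
Parallel (battery pack and drive motor): 1 − (1 − 0.74379)(1 − 0.79932) = 0.94858
Series ([0.94858] and occlusion detector): 0.94858 × 0.84874 = 0.80510
Parallel (peristaltic pump and user-interface board): 1 − (1 − 0.87284)(1 − 0.75881) = 0.96933
Series (flow sensor and [0.96933]): 0.95313 × 0.96933 = 0.92390
Parallel ([0.80510] and [0.92390]): 1 − (1 − 0.80510)(1 − 0.92390) = 0.985

0.985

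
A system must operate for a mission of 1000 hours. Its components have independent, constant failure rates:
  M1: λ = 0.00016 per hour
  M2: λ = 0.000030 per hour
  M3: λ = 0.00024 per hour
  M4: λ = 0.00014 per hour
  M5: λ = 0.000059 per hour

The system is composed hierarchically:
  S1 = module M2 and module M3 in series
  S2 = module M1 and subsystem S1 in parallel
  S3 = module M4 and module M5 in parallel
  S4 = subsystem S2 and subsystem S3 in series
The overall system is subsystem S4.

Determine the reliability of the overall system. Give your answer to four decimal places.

R(M1) = exp(−0.00016 × 1000) = 0.852144
R(M2) = exp(−0.000030 × 1000) = 0.970446
R(M3) = exp(−0.00024 × 1000) = 0.786628
R(M4) = exp(−0.00014 × 1000) = 0.869358
R(M5) = exp(−0.000059 × 1000) = 0.942707
Series (M2 and M3): 0.970446 × 0.786628 = 0.763380
Parallel (M1 and [0.763380]): 1 − (1 − 0.852144)(1 − 0.763380) = 0.965014
Parallel (M4 and M5): 1 − (1 − 0.869358)(1 − 0.942707) = 0.992515
Series ([0.965014] and [0.992515]): 0.965014 × 0.992515 = 0.9578

0.9578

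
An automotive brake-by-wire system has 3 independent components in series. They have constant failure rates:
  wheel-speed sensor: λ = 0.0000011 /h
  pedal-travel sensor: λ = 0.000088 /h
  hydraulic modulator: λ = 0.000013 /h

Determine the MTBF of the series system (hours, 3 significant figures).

9790

Series of exponential components: λ_sys = Σ λ_i
λ_sys = 0.0000011 + 0.000088 + 0.000013 = 1.0210e-04 /h
MTBF = 1 / λ_sys = 9790 h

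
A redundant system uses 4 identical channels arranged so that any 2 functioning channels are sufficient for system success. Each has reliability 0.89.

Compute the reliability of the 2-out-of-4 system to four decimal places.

0.9951

R = Σ_{i=2}^{4} C(4,i) p^i (1−p)^{4−i} with p = 0.89
C(4,2)·0.89^2·0.11^2 = 0.057506
C(4,3)·0.89^3·0.11^1 = 0.310186
C(4,4)·0.89^4·0.11^0 = 0.627422
Sum = 0.9951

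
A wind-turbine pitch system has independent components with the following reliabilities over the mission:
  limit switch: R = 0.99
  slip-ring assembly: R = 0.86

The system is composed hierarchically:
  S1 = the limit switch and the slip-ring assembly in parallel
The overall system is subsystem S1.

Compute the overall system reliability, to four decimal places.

Parallel (limit switch and slip-ring assembly): 1 − (1 − 0.990000)(1 − 0.860000) = 0.9986

0.9986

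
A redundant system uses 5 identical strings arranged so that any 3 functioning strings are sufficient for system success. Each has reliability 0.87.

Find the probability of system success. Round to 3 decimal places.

R = Σ_{i=3}^{5} C(5,i) p^i (1−p)^{5−i} with p = 0.87
C(5,3)·0.87^3·0.13^2 = 0.11129
C(5,4)·0.87^4·0.13^1 = 0.37238
C(5,5)·0.87^5·0.13^0 = 0.49842
Sum = 0.982

0.982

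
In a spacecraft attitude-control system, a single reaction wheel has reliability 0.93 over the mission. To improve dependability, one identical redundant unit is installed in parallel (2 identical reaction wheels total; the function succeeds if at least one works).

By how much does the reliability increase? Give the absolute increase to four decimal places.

R_before = 0.93
R_after = 1 − (1 − 0.93)^2 = 0.9951
ΔR = 0.9951 − 0.93 = 0.0651

0.0651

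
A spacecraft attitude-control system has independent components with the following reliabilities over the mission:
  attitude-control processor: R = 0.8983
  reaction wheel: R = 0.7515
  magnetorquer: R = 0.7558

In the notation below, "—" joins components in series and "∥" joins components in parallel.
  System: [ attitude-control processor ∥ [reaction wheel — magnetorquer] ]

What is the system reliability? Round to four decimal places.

Series (reaction wheel and magnetorquer): 0.751500 × 0.755800 = 0.567984
Parallel (attitude-control processor and [0.567984]): 1 − (1 − 0.898300)(1 − 0.567984) = 0.9561

0.9561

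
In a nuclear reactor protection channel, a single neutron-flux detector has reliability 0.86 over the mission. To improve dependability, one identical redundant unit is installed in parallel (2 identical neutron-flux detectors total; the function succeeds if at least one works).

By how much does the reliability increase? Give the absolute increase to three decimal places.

R_before = 0.86
R_after = 1 − (1 − 0.86)^2 = 0.980
ΔR = 0.980 − 0.86 = 0.120

0.120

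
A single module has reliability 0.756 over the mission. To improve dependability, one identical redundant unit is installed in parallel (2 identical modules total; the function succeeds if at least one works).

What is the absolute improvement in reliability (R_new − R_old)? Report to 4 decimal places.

0.1845

R_before = 0.756
R_after = 1 − (1 − 0.756)^2 = 0.9405
ΔR = 0.9405 − 0.756 = 0.1845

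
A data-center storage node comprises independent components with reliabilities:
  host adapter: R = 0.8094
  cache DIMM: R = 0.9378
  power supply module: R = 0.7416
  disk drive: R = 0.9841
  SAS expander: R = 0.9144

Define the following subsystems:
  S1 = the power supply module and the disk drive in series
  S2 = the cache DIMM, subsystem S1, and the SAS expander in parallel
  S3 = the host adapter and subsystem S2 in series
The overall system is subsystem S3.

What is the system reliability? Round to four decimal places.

0.8082

Series (power supply module and disk drive): 0.741600 × 0.984100 = 0.729809
Parallel (cache DIMM, [0.729809], and SAS expander): 1 − (1 − 0.937800)(1 − 0.729809)(1 − 0.914400) = 0.998561
Series (host adapter and [0.998561]): 0.809400 × 0.998561 = 0.8082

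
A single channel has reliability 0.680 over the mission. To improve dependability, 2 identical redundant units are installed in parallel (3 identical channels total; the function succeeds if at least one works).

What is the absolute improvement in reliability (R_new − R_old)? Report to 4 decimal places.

R_before = 0.680
R_after = 1 − (1 − 0.680)^3 = 0.9672
ΔR = 0.9672 − 0.680 = 0.2872

0.2872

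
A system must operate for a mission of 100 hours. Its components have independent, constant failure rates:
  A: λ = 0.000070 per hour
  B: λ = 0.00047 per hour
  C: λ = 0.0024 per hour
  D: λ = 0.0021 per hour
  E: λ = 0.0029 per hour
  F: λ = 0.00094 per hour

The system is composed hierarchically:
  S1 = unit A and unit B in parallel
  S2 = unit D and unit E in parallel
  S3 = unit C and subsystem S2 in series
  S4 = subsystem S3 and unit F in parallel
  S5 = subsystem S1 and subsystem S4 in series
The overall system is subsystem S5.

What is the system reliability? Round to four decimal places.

R(A) = exp(−0.000070 × 100) = 0.993024
R(B) = exp(−0.00047 × 100) = 0.954087
R(C) = exp(−0.0024 × 100) = 0.786628
R(D) = exp(−0.0021 × 100) = 0.810584
R(E) = exp(−0.0029 × 100) = 0.748264
R(F) = exp(−0.00094 × 100) = 0.910283
Parallel (A and B): 1 − (1 − 0.993024)(1 − 0.954087) = 0.999680
Parallel (D and E): 1 − (1 − 0.810584)(1 − 0.748264) = 0.952317
Series (C and [0.952317]): 0.786628 × 0.952317 = 0.749119
Parallel ([0.749119] and F): 1 − (1 − 0.749119)(1 − 0.910283) = 0.977492
Series ([0.999680] and [0.977492]): 0.999680 × 0.977492 = 0.9772

0.9772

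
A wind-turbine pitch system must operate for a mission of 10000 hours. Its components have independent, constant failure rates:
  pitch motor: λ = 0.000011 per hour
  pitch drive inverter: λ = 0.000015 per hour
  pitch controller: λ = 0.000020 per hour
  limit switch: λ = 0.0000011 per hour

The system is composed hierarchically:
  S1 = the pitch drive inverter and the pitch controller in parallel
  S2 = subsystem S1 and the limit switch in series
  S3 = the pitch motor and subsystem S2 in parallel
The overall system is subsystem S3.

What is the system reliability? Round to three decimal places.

R(pitch motor) = exp(−0.000011 × 10000) = 0.89583
R(pitch drive inverter) = exp(−0.000015 × 10000) = 0.86071
R(pitch controller) = exp(−0.000020 × 10000) = 0.81873
R(limit switch) = exp(−0.0000011 × 10000) = 0.98906
Parallel (pitch drive inverter and pitch controller): 1 − (1 − 0.86071)(1 − 0.81873) = 0.97475
Series ([0.97475] and limit switch): 0.97475 × 0.98906 = 0.96409
Parallel (pitch motor and [0.96409]): 1 − (1 − 0.89583)(1 − 0.96409) = 0.996

0.996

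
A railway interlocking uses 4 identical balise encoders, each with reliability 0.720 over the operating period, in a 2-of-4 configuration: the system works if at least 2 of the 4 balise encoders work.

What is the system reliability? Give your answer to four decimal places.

R = Σ_{i=2}^{4} C(4,i) p^i (1−p)^{4−i} with p = 0.720
C(4,2)·0.720^2·0.280^2 = 0.243855
C(4,3)·0.720^3·0.280^1 = 0.418038
C(4,4)·0.720^4·0.280^0 = 0.268739
Sum = 0.9306

0.9306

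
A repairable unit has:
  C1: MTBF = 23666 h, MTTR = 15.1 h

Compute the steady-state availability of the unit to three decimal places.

A(C1) = MTBF/(MTBF+MTTR) = 23666/(23666+15.1) = 0.999

0.999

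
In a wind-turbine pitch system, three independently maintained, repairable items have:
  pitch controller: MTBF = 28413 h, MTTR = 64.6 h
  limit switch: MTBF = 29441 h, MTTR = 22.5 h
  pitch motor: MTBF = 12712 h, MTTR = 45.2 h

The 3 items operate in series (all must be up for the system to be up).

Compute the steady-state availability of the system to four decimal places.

A(pitch controller) = MTBF/(MTBF+MTTR) = 28413/(28413+64.6) = 0.997732
A(limit switch) = MTBF/(MTBF+MTTR) = 29441/(29441+22.5) = 0.999236
A(pitch motor) = MTBF/(MTBF+MTTR) = 12712/(12712+45.2) = 0.996457
Series availability: 0.997732 × 0.999236 × 0.996457 = 0.9934

0.9934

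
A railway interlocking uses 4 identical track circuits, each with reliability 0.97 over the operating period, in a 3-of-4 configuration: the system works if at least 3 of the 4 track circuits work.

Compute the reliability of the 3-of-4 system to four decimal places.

R = Σ_{i=3}^{4} C(4,i) p^i (1−p)^{4−i} with p = 0.97
C(4,3)·0.97^3·0.03^1 = 0.109521
C(4,4)·0.97^4·0.03^0 = 0.885293
Sum = 0.9948

0.9948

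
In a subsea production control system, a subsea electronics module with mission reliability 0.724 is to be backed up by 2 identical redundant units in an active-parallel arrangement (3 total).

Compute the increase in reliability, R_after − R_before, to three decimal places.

0.255

R_before = 0.724
R_after = 1 − (1 − 0.724)^3 = 0.979
ΔR = 0.979 − 0.724 = 0.255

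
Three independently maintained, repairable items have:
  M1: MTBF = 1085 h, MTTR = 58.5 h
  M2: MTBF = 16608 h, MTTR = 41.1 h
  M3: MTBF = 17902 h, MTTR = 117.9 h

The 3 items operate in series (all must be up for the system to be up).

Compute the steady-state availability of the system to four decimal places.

A(M1) = MTBF/(MTBF+MTTR) = 1085/(1085+58.5) = 0.948841
A(M2) = MTBF/(MTBF+MTTR) = 16608/(16608+41.1) = 0.997531
A(M3) = MTBF/(MTBF+MTTR) = 17902/(17902+117.9) = 0.993457
Series availability: 0.948841 × 0.997531 × 0.993457 = 0.9403

0.9403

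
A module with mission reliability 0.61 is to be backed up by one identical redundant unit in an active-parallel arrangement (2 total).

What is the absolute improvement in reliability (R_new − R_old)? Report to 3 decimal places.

0.238

R_before = 0.61
R_after = 1 − (1 − 0.61)^2 = 0.848
ΔR = 0.848 − 0.61 = 0.238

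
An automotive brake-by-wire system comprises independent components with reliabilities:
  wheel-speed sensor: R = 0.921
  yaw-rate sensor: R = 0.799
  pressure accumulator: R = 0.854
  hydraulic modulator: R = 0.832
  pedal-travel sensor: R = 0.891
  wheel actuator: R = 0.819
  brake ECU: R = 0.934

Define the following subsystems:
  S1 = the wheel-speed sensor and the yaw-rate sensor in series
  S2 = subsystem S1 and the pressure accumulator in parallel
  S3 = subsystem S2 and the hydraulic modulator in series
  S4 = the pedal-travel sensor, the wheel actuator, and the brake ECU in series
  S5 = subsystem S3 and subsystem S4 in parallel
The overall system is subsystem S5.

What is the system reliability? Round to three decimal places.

0.936

Series (wheel-speed sensor and yaw-rate sensor): 0.92100 × 0.79900 = 0.73588
Parallel ([0.73588] and pressure accumulator): 1 − (1 − 0.73588)(1 − 0.85400) = 0.96144
Series ([0.96144] and hydraulic modulator): 0.96144 × 0.83200 = 0.79992
Series (pedal-travel sensor, wheel actuator, and brake ECU): 0.89100 × 0.81900 × 0.93400 = 0.68157
Parallel ([0.79992] and [0.68157]): 1 − (1 − 0.79992)(1 − 0.68157) = 0.936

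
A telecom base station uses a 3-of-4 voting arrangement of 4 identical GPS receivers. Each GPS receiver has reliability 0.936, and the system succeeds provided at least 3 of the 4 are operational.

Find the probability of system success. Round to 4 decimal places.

R = Σ_{i=3}^{4} C(4,i) p^i (1−p)^{4−i} with p = 0.936
C(4,3)·0.936^3·0.064^1 = 0.209927
C(4,4)·0.936^4·0.064^0 = 0.767544
Sum = 0.9775

0.9775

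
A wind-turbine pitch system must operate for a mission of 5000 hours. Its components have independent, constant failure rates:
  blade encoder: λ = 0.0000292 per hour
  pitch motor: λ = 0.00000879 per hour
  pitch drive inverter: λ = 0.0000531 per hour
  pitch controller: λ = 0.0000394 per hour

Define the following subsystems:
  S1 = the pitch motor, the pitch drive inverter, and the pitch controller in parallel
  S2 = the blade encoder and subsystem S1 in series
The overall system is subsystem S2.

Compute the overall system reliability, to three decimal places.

0.863

R(blade encoder) = exp(−0.0000292 × 5000) = 0.86416
R(pitch motor) = exp(−0.00000879 × 5000) = 0.95700
R(pitch drive inverter) = exp(−0.0000531 × 5000) = 0.76682
R(pitch controller) = exp(−0.0000394 × 5000) = 0.82119
Parallel (pitch motor, pitch drive inverter, and pitch controller): 1 − (1 − 0.95700)(1 − 0.76682)(1 − 0.82119) = 0.99821
Series (blade encoder and [0.99821]): 0.86416 × 0.99821 = 0.863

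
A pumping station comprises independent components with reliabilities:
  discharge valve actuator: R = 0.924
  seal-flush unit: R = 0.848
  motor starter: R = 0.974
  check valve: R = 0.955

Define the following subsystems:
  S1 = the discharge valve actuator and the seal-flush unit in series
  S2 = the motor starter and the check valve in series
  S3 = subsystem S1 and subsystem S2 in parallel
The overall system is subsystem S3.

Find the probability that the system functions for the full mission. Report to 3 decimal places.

0.985

Series (discharge valve actuator and seal-flush unit): 0.92400 × 0.84800 = 0.78355
Series (motor starter and check valve): 0.97400 × 0.95500 = 0.93017
Parallel ([0.78355] and [0.93017]): 1 − (1 − 0.78355)(1 − 0.93017) = 0.985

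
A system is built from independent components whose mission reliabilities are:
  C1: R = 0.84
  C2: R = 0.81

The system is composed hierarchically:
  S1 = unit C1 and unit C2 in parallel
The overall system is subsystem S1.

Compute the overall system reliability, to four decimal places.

0.9696

Parallel (C1 and C2): 1 − (1 − 0.840000)(1 − 0.810000) = 0.9696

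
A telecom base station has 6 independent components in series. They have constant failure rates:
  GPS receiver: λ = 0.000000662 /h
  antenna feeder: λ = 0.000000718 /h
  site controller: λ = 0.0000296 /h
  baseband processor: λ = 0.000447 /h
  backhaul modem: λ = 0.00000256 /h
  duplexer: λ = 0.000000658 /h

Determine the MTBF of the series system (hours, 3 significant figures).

2080

Series of exponential components: λ_sys = Σ λ_i
λ_sys = 0.000000662 + 0.000000718 + 0.0000296 + 0.000447 + 0.00000256 + 0.000000658 = 4.8120e-04 /h
MTBF = 1 / λ_sys = 2080 h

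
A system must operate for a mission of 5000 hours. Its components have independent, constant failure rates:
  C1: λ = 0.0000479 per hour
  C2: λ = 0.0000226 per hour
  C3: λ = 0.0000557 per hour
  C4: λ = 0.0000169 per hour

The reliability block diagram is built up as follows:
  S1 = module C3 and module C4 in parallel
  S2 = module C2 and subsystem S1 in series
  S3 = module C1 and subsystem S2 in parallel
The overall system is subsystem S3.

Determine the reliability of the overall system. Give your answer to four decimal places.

0.9735

R(C1) = exp(−0.0000479 × 5000) = 0.787021
R(C2) = exp(−0.0000226 × 5000) = 0.893151
R(C3) = exp(−0.0000557 × 5000) = 0.756918
R(C4) = exp(−0.0000169 × 5000) = 0.918972
Parallel (C3 and C4): 1 − (1 − 0.756918)(1 − 0.918972) = 0.980304
Series (C2 and [0.980304]): 0.893151 × 0.980304 = 0.875559
Parallel (C1 and [0.875559]): 1 − (1 − 0.787021)(1 − 0.875559) = 0.9735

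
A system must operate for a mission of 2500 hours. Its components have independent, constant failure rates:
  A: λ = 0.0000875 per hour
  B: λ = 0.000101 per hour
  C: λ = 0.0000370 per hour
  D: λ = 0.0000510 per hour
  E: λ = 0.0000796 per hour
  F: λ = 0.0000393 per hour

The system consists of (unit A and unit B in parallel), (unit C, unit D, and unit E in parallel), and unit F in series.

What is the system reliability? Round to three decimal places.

R(A) = exp(−0.0000875 × 2500) = 0.80352
R(B) = exp(−0.000101 × 2500) = 0.77686
R(C) = exp(−0.0000370 × 2500) = 0.91165
R(D) = exp(−0.0000510 × 2500) = 0.88029
R(E) = exp(−0.0000796 × 2500) = 0.81955
R(F) = exp(−0.0000393 × 2500) = 0.90642
Parallel (A and B): 1 − (1 − 0.80352)(1 − 0.77686) = 0.95616
Parallel (C, D, and E): 1 − (1 − 0.91165)(1 − 0.88029)(1 − 0.81955) = 0.99809
Series ([0.95616], [0.99809], and F): 0.95616 × 0.99809 × 0.90642 = 0.865

0.865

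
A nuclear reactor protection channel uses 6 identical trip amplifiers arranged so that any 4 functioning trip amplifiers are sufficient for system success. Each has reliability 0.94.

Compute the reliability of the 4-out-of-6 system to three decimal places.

0.996

R = Σ_{i=4}^{6} C(6,i) p^i (1−p)^{6−i} with p = 0.94
C(6,4)·0.94^4·0.06^2 = 0.04216
C(6,5)·0.94^5·0.06^1 = 0.26421
C(6,6)·0.94^6·0.06^0 = 0.68987
Sum = 0.996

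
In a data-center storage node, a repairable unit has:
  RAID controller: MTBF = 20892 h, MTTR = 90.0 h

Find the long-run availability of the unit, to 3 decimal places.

0.996

A(RAID controller) = MTBF/(MTBF+MTTR) = 20892/(20892+90.0) = 0.996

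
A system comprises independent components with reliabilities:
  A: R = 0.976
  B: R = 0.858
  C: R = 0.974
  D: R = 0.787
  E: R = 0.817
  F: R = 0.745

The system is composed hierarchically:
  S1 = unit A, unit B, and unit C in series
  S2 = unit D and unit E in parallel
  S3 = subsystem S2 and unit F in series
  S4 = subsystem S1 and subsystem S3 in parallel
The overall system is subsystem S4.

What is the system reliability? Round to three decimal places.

Series (A, B, and C): 0.97600 × 0.85800 × 0.97400 = 0.81564
Parallel (D and E): 1 − (1 − 0.78700)(1 − 0.81700) = 0.96102
Series ([0.96102] and F): 0.96102 × 0.74500 = 0.71596
Parallel ([0.81564] and [0.71596]): 1 − (1 − 0.81564)(1 − 0.71596) = 0.948

0.948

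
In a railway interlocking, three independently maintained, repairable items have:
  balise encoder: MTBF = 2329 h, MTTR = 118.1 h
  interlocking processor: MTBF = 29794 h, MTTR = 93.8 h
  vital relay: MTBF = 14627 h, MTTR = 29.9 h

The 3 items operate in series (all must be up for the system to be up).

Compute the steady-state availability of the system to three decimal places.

0.947

A(balise encoder) = MTBF/(MTBF+MTTR) = 2329/(2329+118.1) = 0.951739
A(interlocking processor) = MTBF/(MTBF+MTTR) = 29794/(29794+93.8) = 0.996862
A(vital relay) = MTBF/(MTBF+MTTR) = 14627/(14627+29.9) = 0.997960
Series availability: 0.951739 × 0.996862 × 0.997960 = 0.947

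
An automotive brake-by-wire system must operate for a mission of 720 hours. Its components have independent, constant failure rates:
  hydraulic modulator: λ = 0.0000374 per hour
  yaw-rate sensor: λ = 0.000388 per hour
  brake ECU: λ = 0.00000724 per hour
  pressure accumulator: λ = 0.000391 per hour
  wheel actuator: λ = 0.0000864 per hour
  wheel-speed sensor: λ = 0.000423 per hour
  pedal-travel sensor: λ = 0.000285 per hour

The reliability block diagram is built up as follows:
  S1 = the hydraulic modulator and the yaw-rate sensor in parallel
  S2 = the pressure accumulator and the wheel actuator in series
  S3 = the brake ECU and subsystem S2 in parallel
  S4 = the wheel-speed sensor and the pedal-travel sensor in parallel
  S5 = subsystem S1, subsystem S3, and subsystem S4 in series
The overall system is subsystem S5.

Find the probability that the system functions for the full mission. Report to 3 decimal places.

0.944

R(hydraulic modulator) = exp(−0.0000374 × 720) = 0.97343
R(yaw-rate sensor) = exp(−0.000388 × 720) = 0.75627
R(brake ECU) = exp(−0.00000724 × 720) = 0.99480
R(pressure accumulator) = exp(−0.000391 × 720) = 0.75464
R(wheel actuator) = exp(−0.0000864 × 720) = 0.93969
R(wheel-speed sensor) = exp(−0.000423 × 720) = 0.73745
R(pedal-travel sensor) = exp(−0.000285 × 720) = 0.81448
Parallel (hydraulic modulator and yaw-rate sensor): 1 − (1 − 0.97343)(1 − 0.75627) = 0.99352
Series (pressure accumulator and wheel actuator): 0.75464 × 0.93969 = 0.70913
Parallel (brake ECU and [0.70913]): 1 − (1 − 0.99480)(1 − 0.70913) = 0.99849
Parallel (wheel-speed sensor and pedal-travel sensor): 1 − (1 − 0.73745)(1 − 0.81448) = 0.95129
Series ([0.99352], [0.99849], and [0.95129]): 0.99352 × 0.99849 × 0.95129 = 0.944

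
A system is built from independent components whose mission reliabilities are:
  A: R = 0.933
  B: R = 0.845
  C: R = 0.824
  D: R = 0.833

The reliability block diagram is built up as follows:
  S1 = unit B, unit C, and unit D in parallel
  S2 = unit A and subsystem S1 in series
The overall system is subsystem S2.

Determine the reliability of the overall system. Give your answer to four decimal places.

0.9287

Parallel (B, C, and D): 1 − (1 − 0.845000)(1 − 0.824000)(1 − 0.833000) = 0.995444
Series (A and [0.995444]): 0.933000 × 0.995444 = 0.9287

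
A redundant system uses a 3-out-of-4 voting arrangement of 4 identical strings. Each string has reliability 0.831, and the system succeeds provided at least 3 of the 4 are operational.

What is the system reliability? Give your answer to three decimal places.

R = Σ_{i=3}^{4} C(4,i) p^i (1−p)^{4−i} with p = 0.831
C(4,3)·0.831^3·0.169^1 = 0.38793
C(4,4)·0.831^4·0.169^0 = 0.47687
Sum = 0.865

0.865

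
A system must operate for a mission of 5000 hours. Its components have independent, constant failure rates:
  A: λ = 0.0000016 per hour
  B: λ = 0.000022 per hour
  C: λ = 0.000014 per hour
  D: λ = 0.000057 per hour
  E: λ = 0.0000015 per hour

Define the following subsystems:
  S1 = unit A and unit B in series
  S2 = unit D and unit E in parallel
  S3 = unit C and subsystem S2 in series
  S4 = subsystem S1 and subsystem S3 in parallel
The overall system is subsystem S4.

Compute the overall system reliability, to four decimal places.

0.9923

R(A) = exp(−0.0000016 × 5000) = 0.992032
R(B) = exp(−0.000022 × 5000) = 0.895834
R(C) = exp(−0.000014 × 5000) = 0.932394
R(D) = exp(−0.000057 × 5000) = 0.752014
R(E) = exp(−0.0000015 × 5000) = 0.992528
Series (A and B): 0.992032 × 0.895834 = 0.888696
Parallel (D and E): 1 − (1 − 0.752014)(1 − 0.992528) = 0.998147
Series (C and [0.998147]): 0.932394 × 0.998147 = 0.930666
Parallel ([0.888696] and [0.930666]): 1 − (1 − 0.888696)(1 − 0.930666) = 0.9923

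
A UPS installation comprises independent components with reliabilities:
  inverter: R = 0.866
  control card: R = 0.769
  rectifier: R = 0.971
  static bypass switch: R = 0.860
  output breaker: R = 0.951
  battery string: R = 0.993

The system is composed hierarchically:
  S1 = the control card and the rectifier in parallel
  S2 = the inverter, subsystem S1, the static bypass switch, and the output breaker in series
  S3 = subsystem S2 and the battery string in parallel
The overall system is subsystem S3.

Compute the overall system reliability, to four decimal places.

0.9979

Parallel (control card and rectifier): 1 − (1 − 0.769000)(1 − 0.971000) = 0.993301
Series (inverter, [0.993301], static bypass switch, and output breaker): 0.866000 × 0.993301 × 0.860000 × 0.951000 = 0.703522
Parallel ([0.703522] and battery string): 1 − (1 − 0.703522)(1 − 0.993000) = 0.9979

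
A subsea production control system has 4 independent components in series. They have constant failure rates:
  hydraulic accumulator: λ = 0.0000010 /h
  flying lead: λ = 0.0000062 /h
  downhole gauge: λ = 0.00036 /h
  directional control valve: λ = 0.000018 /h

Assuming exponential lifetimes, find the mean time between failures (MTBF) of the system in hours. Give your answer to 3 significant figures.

2600

Series of exponential components: λ_sys = Σ λ_i
λ_sys = 0.0000010 + 0.0000062 + 0.00036 + 0.000018 = 3.8520e-04 /h
MTBF = 1 / λ_sys = 2600 h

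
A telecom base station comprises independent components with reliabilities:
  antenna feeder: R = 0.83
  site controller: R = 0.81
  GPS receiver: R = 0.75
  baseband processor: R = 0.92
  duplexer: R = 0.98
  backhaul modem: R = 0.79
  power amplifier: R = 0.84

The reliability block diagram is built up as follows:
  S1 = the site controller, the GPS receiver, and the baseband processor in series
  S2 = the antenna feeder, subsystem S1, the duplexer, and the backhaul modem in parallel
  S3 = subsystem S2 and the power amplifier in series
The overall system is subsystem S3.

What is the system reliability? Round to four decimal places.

0.8397

Series (site controller, GPS receiver, and baseband processor): 0.810000 × 0.750000 × 0.920000 = 0.558900
Parallel (antenna feeder, [0.558900], duplexer, and backhaul modem): 1 − (1 − 0.830000)(1 − 0.558900)(1 − 0.980000)(1 − 0.790000) = 0.999685
Series ([0.999685] and power amplifier): 0.999685 × 0.840000 = 0.8397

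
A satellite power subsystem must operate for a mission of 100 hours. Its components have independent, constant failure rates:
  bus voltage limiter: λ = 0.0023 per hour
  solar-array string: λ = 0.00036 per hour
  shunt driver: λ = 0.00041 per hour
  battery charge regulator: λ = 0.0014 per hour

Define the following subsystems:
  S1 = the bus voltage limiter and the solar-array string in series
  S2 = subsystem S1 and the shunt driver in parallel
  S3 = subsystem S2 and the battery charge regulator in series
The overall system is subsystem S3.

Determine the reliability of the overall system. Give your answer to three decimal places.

0.861

R(bus voltage limiter) = exp(−0.0023 × 100) = 0.79453
R(solar-array string) = exp(−0.00036 × 100) = 0.96464
R(shunt driver) = exp(−0.00041 × 100) = 0.95983
R(battery charge regulator) = exp(−0.0014 × 100) = 0.86936
Series (bus voltage limiter and solar-array string): 0.79453 × 0.96464 = 0.76644
Parallel ([0.76644] and shunt driver): 1 − (1 − 0.76644)(1 − 0.95983) = 0.99062
Series ([0.99062] and battery charge regulator): 0.99062 × 0.86936 = 0.861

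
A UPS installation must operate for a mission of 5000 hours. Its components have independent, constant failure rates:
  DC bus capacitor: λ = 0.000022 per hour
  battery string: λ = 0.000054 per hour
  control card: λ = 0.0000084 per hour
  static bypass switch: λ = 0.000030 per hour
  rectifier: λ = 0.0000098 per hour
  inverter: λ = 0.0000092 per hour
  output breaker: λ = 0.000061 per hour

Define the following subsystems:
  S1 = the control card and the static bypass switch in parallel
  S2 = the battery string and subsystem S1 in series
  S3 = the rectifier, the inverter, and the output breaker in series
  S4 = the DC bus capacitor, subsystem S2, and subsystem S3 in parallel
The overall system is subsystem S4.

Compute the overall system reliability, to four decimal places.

0.9917

R(DC bus capacitor) = exp(−0.000022 × 5000) = 0.895834
R(battery string) = exp(−0.000054 × 5000) = 0.763379
R(control card) = exp(−0.0000084 × 5000) = 0.958870
R(static bypass switch) = exp(−0.000030 × 5000) = 0.860708
R(rectifier) = exp(−0.0000098 × 5000) = 0.952181
R(inverter) = exp(−0.0000092 × 5000) = 0.955042
R(output breaker) = exp(−0.000061 × 5000) = 0.737123
Parallel (control card and static bypass switch): 1 − (1 − 0.958870)(1 − 0.860708) = 0.994271
Series (battery string and [0.994271]): 0.763379 × 0.994271 = 0.759006
Series (rectifier, inverter, and output breaker): 0.952181 × 0.955042 × 0.737123 = 0.670320
Parallel (DC bus capacitor, [0.759006], and [0.670320]): 1 − (1 − 0.895834)(1 − 0.759006)(1 − 0.670320) = 0.9917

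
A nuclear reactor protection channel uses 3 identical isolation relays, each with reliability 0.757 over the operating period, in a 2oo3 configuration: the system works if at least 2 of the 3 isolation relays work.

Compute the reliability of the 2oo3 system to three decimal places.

0.852

R = Σ_{i=2}^{3} C(3,i) p^i (1−p)^{3−i} with p = 0.757
C(3,2)·0.757^2·0.243^1 = 0.41775
C(3,3)·0.757^3·0.243^0 = 0.43380
Sum = 0.852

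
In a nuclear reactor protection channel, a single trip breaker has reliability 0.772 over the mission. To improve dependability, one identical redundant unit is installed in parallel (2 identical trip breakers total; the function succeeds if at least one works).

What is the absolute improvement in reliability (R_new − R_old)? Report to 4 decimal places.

R_before = 0.772
R_after = 1 − (1 − 0.772)^2 = 0.9480
ΔR = 0.9480 − 0.772 = 0.1760

0.1760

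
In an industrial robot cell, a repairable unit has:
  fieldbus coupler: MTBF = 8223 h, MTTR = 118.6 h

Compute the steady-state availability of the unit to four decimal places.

A(fieldbus coupler) = MTBF/(MTBF+MTTR) = 8223/(8223+118.6) = 0.9858

0.9858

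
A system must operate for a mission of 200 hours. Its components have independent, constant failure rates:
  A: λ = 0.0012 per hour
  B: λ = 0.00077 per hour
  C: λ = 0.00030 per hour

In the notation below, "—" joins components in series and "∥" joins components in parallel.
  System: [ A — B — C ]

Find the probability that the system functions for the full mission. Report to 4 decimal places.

0.6351

R(A) = exp(−0.0012 × 200) = 0.786628
R(B) = exp(−0.00077 × 200) = 0.857272
R(C) = exp(−0.00030 × 200) = 0.941765
Series (A, B, and C): 0.786628 × 0.857272 × 0.941765 = 0.6351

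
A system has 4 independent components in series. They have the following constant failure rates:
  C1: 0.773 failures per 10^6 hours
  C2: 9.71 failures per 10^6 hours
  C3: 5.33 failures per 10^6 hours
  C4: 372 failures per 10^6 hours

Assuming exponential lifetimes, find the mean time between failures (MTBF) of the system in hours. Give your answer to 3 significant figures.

2580

Series of exponential components: λ_sys = Σ λ_i
λ_sys = 0.000000773 + 0.00000971 + 0.00000533 + 0.000372 = 3.8781e-04 /h
MTBF = 1 / λ_sys = 2580 h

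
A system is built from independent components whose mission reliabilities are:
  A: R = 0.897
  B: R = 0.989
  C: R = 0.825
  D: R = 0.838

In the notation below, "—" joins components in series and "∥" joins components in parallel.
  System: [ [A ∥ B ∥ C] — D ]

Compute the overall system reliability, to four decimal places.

0.8378

Parallel (A, B, and C): 1 − (1 − 0.897000)(1 − 0.989000)(1 − 0.825000) = 0.999802
Series ([0.999802] and D): 0.999802 × 0.838000 = 0.8378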